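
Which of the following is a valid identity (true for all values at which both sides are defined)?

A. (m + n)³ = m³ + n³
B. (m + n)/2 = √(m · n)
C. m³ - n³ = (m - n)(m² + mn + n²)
C

A: fails at (1, 1) — LHS = 8, RHS = 2.
B: fails at (3, 5) — LHS = 4, RHS = √(15) ≈ 3.873.
C: holds — e.g. at (2, 4), both sides equal -56.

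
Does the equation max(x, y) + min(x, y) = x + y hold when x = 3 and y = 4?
Holds

Substituting x = 3, y = 4:

LHS = max(3, 4) + min(3, 4) = 7
RHS = 3 + 4 = 7

LHS = RHS, so the equation holds at this point.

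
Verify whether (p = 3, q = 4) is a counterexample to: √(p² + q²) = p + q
Yes

Substituting p = 3, q = 4:
LHS = √(3² + 4²) = 5
RHS = 3 + 4 = 7

Since LHS ≠ RHS, this pair disproves the claim.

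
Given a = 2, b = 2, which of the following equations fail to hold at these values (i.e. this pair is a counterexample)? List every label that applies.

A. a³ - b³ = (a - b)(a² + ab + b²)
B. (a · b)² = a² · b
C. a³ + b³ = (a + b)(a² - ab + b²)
Evaluating each claim at the given values:
A. LHS = 0, RHS = 0 → holds here (LHS = RHS)
B. LHS = 16, RHS = 8 → fails here (LHS ≠ RHS)
C. LHS = 16, RHS = 16 → holds here (LHS = RHS)

Answer: B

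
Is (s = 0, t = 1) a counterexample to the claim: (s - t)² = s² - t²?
Substituting s = 0, t = 1:
LHS = (0 - 1)² = 1
RHS = 0² - 1² = -1

Since LHS ≠ RHS, this pair disproves the claim.

Answer: Yes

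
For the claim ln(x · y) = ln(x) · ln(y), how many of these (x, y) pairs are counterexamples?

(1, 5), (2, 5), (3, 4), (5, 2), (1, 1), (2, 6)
Testing each pair:
(1, 5): LHS = ln(5) ≈ 1.609, RHS = 0 → counterexample
(2, 5): LHS = ln(10) ≈ 2.303, RHS = ln(2)·ln(5) ≈ 1.116 → counterexample
(3, 4): LHS = ln(12) ≈ 2.485, RHS = ln(3)·ln(4) ≈ 1.523 → counterexample
(5, 2): LHS = ln(10) ≈ 2.303, RHS = ln(2)·ln(5) ≈ 1.116 → counterexample
(1, 1): LHS = 0, RHS = 0 → satisfies claim
(2, 6): LHS = ln(12) ≈ 2.485, RHS = ln(2)·ln(6) ≈ 1.242 → counterexample

That makes 5 counterexamples.

Answer: 5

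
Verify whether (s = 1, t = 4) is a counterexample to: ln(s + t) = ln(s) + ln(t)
Yes

Substituting s = 1, t = 4:
LHS = ln(1 + 4) = ln(5) ≈ 1.609
RHS = ln(1) + ln(4) = ln(4) ≈ 1.386

Since LHS ≠ RHS, this pair disproves the claim.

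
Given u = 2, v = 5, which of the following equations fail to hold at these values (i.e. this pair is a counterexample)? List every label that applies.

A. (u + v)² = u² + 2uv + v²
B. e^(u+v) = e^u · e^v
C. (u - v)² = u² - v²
C

Evaluating each claim at the given values:
A. LHS = 49, RHS = 49 → holds here (LHS = RHS)
B. LHS = e^7 ≈ 1097, RHS = e^7 ≈ 1097 → holds here (LHS = RHS)
C. LHS = 9, RHS = -21 → fails here (LHS ≠ RHS)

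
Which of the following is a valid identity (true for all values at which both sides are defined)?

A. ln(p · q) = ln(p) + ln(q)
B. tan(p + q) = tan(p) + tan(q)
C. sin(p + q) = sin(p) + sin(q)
A: holds — e.g. at (1, 3), both sides equal ln(3) ≈ 1.099.
B: fails at (4, 5) — LHS = tan(9) ≈ -0.4523, RHS = tan(5) + tan(4) ≈ -2.223.
C: fails at (2, 3) — LHS = sin(5) ≈ -0.9589, RHS = sin(3) + sin(2) ≈ 1.05.

Answer: A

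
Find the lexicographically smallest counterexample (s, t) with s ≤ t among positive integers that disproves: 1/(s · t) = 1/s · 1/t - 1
Substituting (1, 1) into the claim:
LHS = 1/(1 · 1) = 1
RHS = 1/1 · 1/1 - 1 = 0

Since LHS ≠ RHS, this pair disproves the claim, and no lexicographically smaller pair (s ≤ t, positive integers) does.

For instance (3, 6) is also a counterexample (LHS = 1/18, RHS = -17/18), but it's lexicographically larger.

Answer: (s, t) = (1, 1)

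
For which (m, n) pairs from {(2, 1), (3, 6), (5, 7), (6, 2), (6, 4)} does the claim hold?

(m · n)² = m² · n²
All pairs

Testing each pair:
(2, 1): LHS = 4, RHS = 4 → holds
(3, 6): LHS = 324, RHS = 324 → holds
(5, 7): LHS = 1225, RHS = 1225 → holds
(6, 2): LHS = 144, RHS = 144 → holds
(6, 4): LHS = 576, RHS = 576 → holds

Every pair satisfies the claim.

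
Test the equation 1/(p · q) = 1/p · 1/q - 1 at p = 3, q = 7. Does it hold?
Substituting p = 3, q = 7:

LHS = 1/(3 · 7) = 1/21
RHS = 1/3 · 1/7 - 1 = -20/21

LHS ≠ RHS, so the equation does not hold at this point.

Answer: Fails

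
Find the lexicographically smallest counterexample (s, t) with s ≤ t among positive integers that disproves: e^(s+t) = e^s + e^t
Substituting (1, 1) into the claim:
LHS = e^(1+1) = e^2 ≈ 7.389
RHS = e^1 + e^1 = 2·e ≈ 5.437

Since LHS ≠ RHS, this pair disproves the claim, and no lexicographically smaller pair (s ≤ t, positive integers) does.

For instance (2, 3) is also a counterexample (LHS = e^5 ≈ 148.4, RHS = e^2 + e^3 ≈ 27.47), but it's lexicographically larger.

Answer: (s, t) = (1, 1)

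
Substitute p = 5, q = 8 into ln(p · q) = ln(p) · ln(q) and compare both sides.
LHS = ln(5 · 8) = ln(40) ≈ 3.689
RHS = ln(5) · ln(8) ≈ 3.347

LHS ≠ RHS (they differ by about 0.3421), so the equation does not hold here.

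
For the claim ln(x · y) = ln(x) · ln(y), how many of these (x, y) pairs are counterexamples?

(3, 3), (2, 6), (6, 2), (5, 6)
4

Testing each pair:
(3, 3): LHS = ln(9) ≈ 2.197, RHS = ln(3)² ≈ 1.207 → counterexample
(2, 6): LHS = ln(12) ≈ 2.485, RHS = ln(2)·ln(6) ≈ 1.242 → counterexample
(6, 2): LHS = ln(12) ≈ 2.485, RHS = ln(2)·ln(6) ≈ 1.242 → counterexample
(5, 6): LHS = ln(30) ≈ 3.401, RHS = ln(5)·ln(6) ≈ 2.884 → counterexample

That makes 4 counterexamples.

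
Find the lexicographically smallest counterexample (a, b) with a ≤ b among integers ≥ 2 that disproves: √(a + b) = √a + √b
(a, b) = (2, 2)

Substituting (2, 2) into the claim:
LHS = √(2 + 2) = 2
RHS = √2 + √2 = 2·√(2) ≈ 2.828

Since LHS ≠ RHS, this pair disproves the claim, and no lexicographically smaller pair (a ≤ b, integers ≥ 2) does.

For instance (6, 9) is also a counterexample (LHS = √(15) ≈ 3.873, RHS = √(6) + 3 ≈ 5.449), but it's lexicographically larger.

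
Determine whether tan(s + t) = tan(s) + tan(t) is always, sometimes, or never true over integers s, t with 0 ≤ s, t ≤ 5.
It holds at (s, t) = (0, 5) (both sides equal tan(5) ≈ -3.381), but fails at (s, t) = (2, 4) (LHS = tan(6) ≈ -0.291, RHS = tan(2) + tan(4) ≈ -1.027).

Answer: Sometimes true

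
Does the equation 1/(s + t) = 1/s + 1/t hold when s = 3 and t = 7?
Substituting s = 3, t = 7:

LHS = 1/(3 + 7) = 1/10
RHS = 1/3 + 1/7 = 10/21

LHS ≠ RHS, so the equation does not hold at this point.

Answer: Fails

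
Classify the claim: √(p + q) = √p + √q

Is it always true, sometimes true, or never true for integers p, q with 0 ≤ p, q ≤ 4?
Sometimes true

It holds at (p, q) = (1, 0) (both sides equal 1), but fails at (p, q) = (1, 4) (LHS = √(5) ≈ 2.236, RHS = 3).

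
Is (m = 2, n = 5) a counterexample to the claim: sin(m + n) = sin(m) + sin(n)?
Substituting m = 2, n = 5:
LHS = sin(2 + 5) = sin(7) ≈ 0.657
RHS = sin(2) + sin(5) ≈ -0.04963

Since LHS ≠ RHS, this pair disproves the claim.

Answer: Yes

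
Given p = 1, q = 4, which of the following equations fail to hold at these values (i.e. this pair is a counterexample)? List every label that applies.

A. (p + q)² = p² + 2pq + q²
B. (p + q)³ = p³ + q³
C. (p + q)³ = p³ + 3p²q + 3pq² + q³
Evaluating each claim at the given values:
A. LHS = 25, RHS = 25 → holds here (LHS = RHS)
B. LHS = 125, RHS = 65 → fails here (LHS ≠ RHS)
C. LHS = 125, RHS = 125 → holds here (LHS = RHS)

Answer: B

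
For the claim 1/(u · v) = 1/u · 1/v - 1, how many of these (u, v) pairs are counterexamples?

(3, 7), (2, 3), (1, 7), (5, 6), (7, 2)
Testing each pair:
(3, 7): LHS = 1/21, RHS = -20/21 → counterexample
(2, 3): LHS = 1/6, RHS = -5/6 → counterexample
(1, 7): LHS = 1/7, RHS = -6/7 → counterexample
(5, 6): LHS = 1/30, RHS = -29/30 → counterexample
(7, 2): LHS = 1/14, RHS = -13/14 → counterexample

That makes 5 counterexamples.

Answer: 5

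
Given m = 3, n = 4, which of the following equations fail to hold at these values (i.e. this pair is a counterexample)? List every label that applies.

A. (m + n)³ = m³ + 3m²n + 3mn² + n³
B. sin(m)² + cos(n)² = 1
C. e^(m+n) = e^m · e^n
B

Evaluating each claim at the given values:
A. LHS = 343, RHS = 343 → holds here (LHS = RHS)
B. LHS = sin(3)² + cos(4)² ≈ 0.4472, RHS = 1 → fails here (LHS ≠ RHS)
C. LHS = e^7 ≈ 1097, RHS = e^7 ≈ 1097 → holds here (LHS = RHS)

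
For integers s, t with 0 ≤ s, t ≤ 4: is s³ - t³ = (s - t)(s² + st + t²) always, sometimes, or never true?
Always true

The identity holds for every pair in the range. For instance at (s, t) = (4, 1): both sides equal 63.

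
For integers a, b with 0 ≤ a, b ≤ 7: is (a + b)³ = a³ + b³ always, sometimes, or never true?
It holds at (a, b) = (6, 0) (both sides equal 216), but fails at (a, b) = (3, 4) (LHS = 343, RHS = 91).

Answer: Sometimes true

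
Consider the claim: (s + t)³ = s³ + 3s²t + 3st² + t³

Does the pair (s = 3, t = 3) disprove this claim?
No

Substituting s = 3, t = 3:
LHS = (3 + 3)³ = 216
RHS = 3³ + 3·3²·3 + 3·3·3² + 3³ = 216

The sides agree, so this pair does not disprove the claim.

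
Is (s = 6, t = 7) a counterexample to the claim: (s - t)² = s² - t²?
Substituting s = 6, t = 7:
LHS = (6 - 7)² = 1
RHS = 6² - 7² = -13

Since LHS ≠ RHS, this pair disproves the claim.

Answer: Yes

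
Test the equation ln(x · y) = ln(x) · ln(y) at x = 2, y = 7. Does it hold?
Substituting x = 2, y = 7:

LHS = ln(2 · 7) = ln(14) ≈ 2.639
RHS = ln(2) · ln(7) ≈ 1.349

LHS ≠ RHS, so the equation does not hold at this point.

Answer: Fails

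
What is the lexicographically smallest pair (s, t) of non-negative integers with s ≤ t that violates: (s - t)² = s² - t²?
At (0, 0): both sides equal 0, so it holds there.

Substituting (0, 1) into the claim:
LHS = (0 - 1)² = 1
RHS = 0² - 1² = -1

Since LHS ≠ RHS, this pair disproves the claim, and no lexicographically smaller pair (s ≤ t, non-negative integers) does.

For instance (0, 4) is also a counterexample (LHS = 16, RHS = -16), but it's lexicographically larger.

Answer: (s, t) = (0, 1)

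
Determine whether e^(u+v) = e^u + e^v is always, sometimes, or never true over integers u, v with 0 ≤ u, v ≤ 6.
Never true

The claim fails for every pair in the range. For instance at (u, v) = (1, 3): LHS = e^4 ≈ 54.6, RHS = e + e^3 ≈ 22.8.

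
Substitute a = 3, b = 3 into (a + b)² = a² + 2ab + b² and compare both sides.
LHS = (3 + 3)² = 36
RHS = 3² + 2·3·3 + 3² = 36

LHS = RHS: the two sides agree.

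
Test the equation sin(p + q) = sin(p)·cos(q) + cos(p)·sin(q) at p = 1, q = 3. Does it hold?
Substituting p = 1, q = 3:

LHS = sin(1 + 3) = sin(4) ≈ -0.7568
RHS = sin(1)·cos(3) + cos(1)·sin(3) = sin(1)·cos(3) + sin(3)·cos(1) ≈ -0.7568

LHS = RHS, so the equation holds at this point.

Answer: Holds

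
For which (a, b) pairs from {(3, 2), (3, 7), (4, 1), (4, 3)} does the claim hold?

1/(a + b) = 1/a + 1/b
Testing each pair:
(3, 2): LHS = 1/5, RHS = 5/6 → fails
(3, 7): LHS = 1/10, RHS = 10/21 → fails
(4, 1): LHS = 1/5, RHS = 5/4 → fails
(4, 3): LHS = 1/7, RHS = 7/12 → fails

No pair satisfies the claim.

Answer: None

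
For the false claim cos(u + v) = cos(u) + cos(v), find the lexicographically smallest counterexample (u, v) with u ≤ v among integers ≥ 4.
(u, v) = (4, 4)

Substituting (4, 4) into the claim:
LHS = cos(4 + 4) = cos(8) ≈ -0.1455
RHS = cos(4) + cos(4) = 2·cos(4) ≈ -1.307

Since LHS ≠ RHS, this pair disproves the claim, and no lexicographically smaller pair (u ≤ v, integers ≥ 4) does.

For instance (5, 8) is also a counterexample (LHS = cos(13) ≈ 0.9074, RHS = cos(8) + cos(5) ≈ 0.1382), but it's lexicographically larger.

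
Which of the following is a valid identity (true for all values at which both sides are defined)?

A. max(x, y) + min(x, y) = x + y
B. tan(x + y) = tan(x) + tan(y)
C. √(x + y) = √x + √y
A

A: holds — e.g. at (0, 1), both sides equal 1.
B: fails at (6, 7) — LHS = tan(13) ≈ 0.463, RHS = tan(6) + tan(7) ≈ 0.5804.
C: fails at (4, 5) — LHS = 3, RHS = 2 + √(5) ≈ 4.236.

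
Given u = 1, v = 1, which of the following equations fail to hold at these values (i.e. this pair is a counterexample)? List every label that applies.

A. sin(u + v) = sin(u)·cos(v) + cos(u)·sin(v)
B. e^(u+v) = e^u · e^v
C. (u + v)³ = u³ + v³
Evaluating each claim at the given values:
A. LHS = sin(2) ≈ 0.9093, RHS = 2·sin(1)·cos(1) ≈ 0.9093 → holds here (LHS = RHS)
B. LHS = e^2 ≈ 7.389, RHS = e^2 ≈ 7.389 → holds here (LHS = RHS)
C. LHS = 8, RHS = 2 → fails here (LHS ≠ RHS)

Answer: C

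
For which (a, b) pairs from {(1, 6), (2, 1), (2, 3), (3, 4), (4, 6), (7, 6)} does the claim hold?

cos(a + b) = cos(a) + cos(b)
Testing each pair:
(1, 6): LHS = cos(7) ≈ 0.7539, RHS = cos(1) + cos(6) ≈ 1.5 → fails
(2, 1): LHS = cos(3) ≈ -0.99, RHS = cos(2) + cos(1) ≈ 0.1242 → fails
(2, 3): LHS = cos(5) ≈ 0.2837, RHS = cos(3) + cos(2) ≈ -1.406 → fails
(3, 4): LHS = cos(7) ≈ 0.7539, RHS = cos(3) + cos(4) ≈ -1.644 → fails
(4, 6): LHS = cos(10) ≈ -0.8391, RHS = cos(4) + cos(6) ≈ 0.3065 → fails
(7, 6): LHS = cos(13) ≈ 0.9074, RHS = cos(7) + cos(6) ≈ 1.714 → fails

No pair satisfies the claim.

Answer: None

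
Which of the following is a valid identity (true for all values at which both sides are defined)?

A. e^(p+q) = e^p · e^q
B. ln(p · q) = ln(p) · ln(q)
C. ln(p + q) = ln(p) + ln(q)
A

A: holds — e.g. at (4, 4), both sides equal e^8 ≈ 2981.
B: fails at (2, 2) — LHS = ln(4) ≈ 1.386, RHS = ln(2)² ≈ 0.4805.
C: fails at (6, 7) — LHS = ln(13) ≈ 2.565, RHS = ln(6) + ln(7) ≈ 3.738.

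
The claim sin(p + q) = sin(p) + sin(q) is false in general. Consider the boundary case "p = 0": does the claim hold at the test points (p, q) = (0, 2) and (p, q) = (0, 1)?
Yes, holds at both test points

At (0, 2): LHS = sin(2) ≈ 0.9093, RHS = sin(2) ≈ 0.9093 → equal
At (0, 1): LHS = sin(1) ≈ 0.8415, RHS = sin(1) ≈ 0.8415 → equal

So the claim does hold at both of these boundary points, even though it is not an identity.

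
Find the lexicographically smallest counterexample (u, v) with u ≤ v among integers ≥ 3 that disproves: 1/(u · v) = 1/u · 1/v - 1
Substituting (3, 3) into the claim:
LHS = 1/(3 · 3) = 1/9
RHS = 1/3 · 1/3 - 1 = -8/9

Since LHS ≠ RHS, this pair disproves the claim, and no lexicographically smaller pair (u ≤ v, integers ≥ 3) does.

For instance (7, 8) is also a counterexample (LHS = 1/56, RHS = -55/56), but it's lexicographically larger.

Answer: (u, v) = (3, 3)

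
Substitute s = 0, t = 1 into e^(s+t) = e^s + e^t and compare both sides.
LHS = e^(0+1) = e ≈ 2.718
RHS = e^0 + e^1 = 1 + e ≈ 3.718

LHS ≠ RHS (they differ by about 1), so the equation does not hold here.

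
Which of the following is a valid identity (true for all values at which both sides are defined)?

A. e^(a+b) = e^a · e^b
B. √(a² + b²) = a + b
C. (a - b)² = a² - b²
A: holds — e.g. at (6, 7), both sides equal e^13 ≈ 442413.4.
B: fails at (1, 1) — LHS = √(2) ≈ 1.414, RHS = 2.
C: fails at (2, 5) — LHS = 9, RHS = -21.

Answer: A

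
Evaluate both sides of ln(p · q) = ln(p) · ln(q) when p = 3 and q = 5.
LHS = ln(3 · 5) = ln(15) ≈ 2.708
RHS = ln(3) · ln(5) ≈ 1.768

LHS ≠ RHS (they differ by about 0.9399), so the equation does not hold here.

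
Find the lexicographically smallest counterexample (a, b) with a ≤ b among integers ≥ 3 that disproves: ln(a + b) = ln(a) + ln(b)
(a, b) = (3, 3)

Substituting (3, 3) into the claim:
LHS = ln(3 + 3) = ln(6) ≈ 1.792
RHS = ln(3) + ln(3) = 2·ln(3) ≈ 2.197

Since LHS ≠ RHS, this pair disproves the claim, and no lexicographically smaller pair (a ≤ b, integers ≥ 3) does.

For instance (6, 8) is also a counterexample (LHS = ln(14) ≈ 2.639, RHS = ln(6) + ln(8) ≈ 3.871), but it's lexicographically larger.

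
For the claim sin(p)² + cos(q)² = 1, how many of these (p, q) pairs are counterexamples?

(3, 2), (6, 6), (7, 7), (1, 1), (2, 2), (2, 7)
2

Testing each pair:
(3, 2): LHS = sin(3)² + cos(2)² ≈ 0.1931, RHS = 1 → counterexample
(6, 6): LHS = sin(6)² + cos(6)² = 1, RHS = 1 → satisfies claim
(7, 7): LHS = sin(7)² + cos(7)² = 1, RHS = 1 → satisfies claim
(1, 1): LHS = cos(1)² + sin(1)² = 1, RHS = 1 → satisfies claim
(2, 2): LHS = cos(2)² + sin(2)² = 1, RHS = 1 → satisfies claim
(2, 7): LHS = cos(7)² + sin(2)² ≈ 1.395, RHS = 1 → counterexample

That makes 2 counterexamples.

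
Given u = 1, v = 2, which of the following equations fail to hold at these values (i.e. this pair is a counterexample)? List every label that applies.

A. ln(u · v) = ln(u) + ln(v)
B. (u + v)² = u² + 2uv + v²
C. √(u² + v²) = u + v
C

Evaluating each claim at the given values:
A. LHS = ln(2) ≈ 0.6931, RHS = ln(2) ≈ 0.6931 → holds here (LHS = RHS)
B. LHS = 9, RHS = 9 → holds here (LHS = RHS)
C. LHS = √(5) ≈ 2.236, RHS = 3 → fails here (LHS ≠ RHS)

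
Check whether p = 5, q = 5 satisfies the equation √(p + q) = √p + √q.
Fails

Substituting p = 5, q = 5:

LHS = √(5 + 5) = √(10) ≈ 3.162
RHS = √5 + √5 = 2·√(5) ≈ 4.472

LHS ≠ RHS, so the equation does not hold at this point.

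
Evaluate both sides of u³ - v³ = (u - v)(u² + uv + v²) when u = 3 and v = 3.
LHS = 3³ - 3³ = 0
RHS = (3 - 3)(3² + 3·3 + 3²) = 0

LHS = RHS: the two sides agree.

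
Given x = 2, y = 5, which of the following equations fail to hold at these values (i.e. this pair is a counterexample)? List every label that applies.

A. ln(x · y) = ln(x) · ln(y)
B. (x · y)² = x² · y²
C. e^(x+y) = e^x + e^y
Evaluating each claim at the given values:
A. LHS = ln(10) ≈ 2.303, RHS = ln(2)·ln(5) ≈ 1.116 → fails here (LHS ≠ RHS)
B. LHS = 100, RHS = 100 → holds here (LHS = RHS)
C. LHS = e^7 ≈ 1097, RHS = e^2 + e^5 ≈ 155.8 → fails here (LHS ≠ RHS)

Answer: A, C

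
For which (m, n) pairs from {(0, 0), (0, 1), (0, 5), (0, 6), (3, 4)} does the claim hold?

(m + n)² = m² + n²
(0, 0), (0, 1), (0, 5), (0, 6)

Testing each pair:
(0, 0): LHS = 0, RHS = 0 → holds
(0, 1): LHS = 1, RHS = 1 → holds
(0, 5): LHS = 25, RHS = 25 → holds
(0, 6): LHS = 36, RHS = 36 → holds
(3, 4): LHS = 49, RHS = 25 → fails

4 of 5 pairs satisfy the claim.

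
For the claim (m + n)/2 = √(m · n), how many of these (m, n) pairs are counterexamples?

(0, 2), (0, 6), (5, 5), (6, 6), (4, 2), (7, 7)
Testing each pair:
(0, 2): LHS = 1, RHS = 0 → counterexample
(0, 6): LHS = 3, RHS = 0 → counterexample
(5, 5): LHS = 5, RHS = 5 → satisfies claim
(6, 6): LHS = 6, RHS = 6 → satisfies claim
(4, 2): LHS = 3, RHS = 2·√(2) ≈ 2.828 → counterexample
(7, 7): LHS = 7, RHS = 7 → satisfies claim

That makes 3 counterexamples.

Answer: 3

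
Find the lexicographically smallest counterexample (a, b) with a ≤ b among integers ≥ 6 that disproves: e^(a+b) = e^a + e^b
(a, b) = (6, 6)

Substituting (6, 6) into the claim:
LHS = e^(6+6) = e^12 ≈ 162754.8
RHS = e^6 + e^6 = 2·e^6 ≈ 806.9

Since LHS ≠ RHS, this pair disproves the claim, and no lexicographically smaller pair (a ≤ b, integers ≥ 6) does.

For instance (8, 12) is also a counterexample (LHS = e^20 ≈ 485165195.4, RHS = e^8 + e^12 ≈ 165735.7), but it's lexicographically larger.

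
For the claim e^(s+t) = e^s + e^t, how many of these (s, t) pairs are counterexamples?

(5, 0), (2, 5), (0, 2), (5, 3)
Testing each pair:
(5, 0): LHS = e^5 ≈ 148.4, RHS = 1 + e^5 ≈ 149.4 → counterexample
(2, 5): LHS = e^7 ≈ 1097, RHS = e^2 + e^5 ≈ 155.8 → counterexample
(0, 2): LHS = e^2 ≈ 7.389, RHS = 1 + e^2 ≈ 8.389 → counterexample
(5, 3): LHS = e^8 ≈ 2981, RHS = e^3 + e^5 ≈ 168.5 → counterexample

That makes 4 counterexamples.

Answer: 4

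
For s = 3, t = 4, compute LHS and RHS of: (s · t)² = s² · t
LHS = (3 · 4)² = 144
RHS = 3² · 4 = 36

LHS ≠ RHS, so the equation does not hold here.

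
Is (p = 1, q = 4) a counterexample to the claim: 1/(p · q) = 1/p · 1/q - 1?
Substituting p = 1, q = 4:
LHS = 1/(1 · 4) = 1/4
RHS = 1/1 · 1/4 - 1 = -3/4

Since LHS ≠ RHS, this pair disproves the claim.

Answer: Yes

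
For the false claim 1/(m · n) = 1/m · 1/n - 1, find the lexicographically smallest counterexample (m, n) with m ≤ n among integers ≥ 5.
Substituting (5, 5) into the claim:
LHS = 1/(5 · 5) = 1/25
RHS = 1/5 · 1/5 - 1 = -24/25

Since LHS ≠ RHS, this pair disproves the claim, and no lexicographically smaller pair (m ≤ n, integers ≥ 5) does.

For instance (6, 10) is also a counterexample (LHS = 1/60, RHS = -59/60), but it's lexicographically larger.

Answer: (m, n) = (5, 5)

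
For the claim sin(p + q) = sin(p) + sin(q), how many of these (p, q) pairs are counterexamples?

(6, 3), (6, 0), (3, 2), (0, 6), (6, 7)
3

Testing each pair:
(6, 3): LHS = sin(9) ≈ 0.4121, RHS = sin(6) + sin(3) ≈ -0.1383 → counterexample
(6, 0): LHS = sin(6) ≈ -0.2794, RHS = sin(6) ≈ -0.2794 → satisfies claim
(3, 2): LHS = sin(5) ≈ -0.9589, RHS = sin(3) + sin(2) ≈ 1.05 → counterexample
(0, 6): LHS = sin(6) ≈ -0.2794, RHS = sin(6) ≈ -0.2794 → satisfies claim
(6, 7): LHS = sin(13) ≈ 0.4202, RHS = sin(6) + sin(7) ≈ 0.3776 → counterexample

That makes 3 counterexamples.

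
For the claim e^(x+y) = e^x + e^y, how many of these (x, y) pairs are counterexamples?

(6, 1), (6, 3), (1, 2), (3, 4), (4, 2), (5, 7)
6

Testing each pair:
(6, 1): LHS = e^7 ≈ 1097, RHS = e + e^6 ≈ 406.1 → counterexample
(6, 3): LHS = e^9 ≈ 8103, RHS = e^3 + e^6 ≈ 423.5 → counterexample
(1, 2): LHS = e^3 ≈ 20.09, RHS = e + e^2 ≈ 10.11 → counterexample
(3, 4): LHS = e^7 ≈ 1097, RHS = e^3 + e^4 ≈ 74.68 → counterexample
(4, 2): LHS = e^6 ≈ 403.4, RHS = e^2 + e^4 ≈ 61.99 → counterexample
(5, 7): LHS = e^12 ≈ 162754.8, RHS = e^5 + e^7 ≈ 1245 → counterexample

That makes 6 counterexamples.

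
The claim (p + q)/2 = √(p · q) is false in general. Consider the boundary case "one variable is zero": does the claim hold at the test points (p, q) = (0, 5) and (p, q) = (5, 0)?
No, fails at both test points

At (0, 5): LHS = 5/2 ≠ RHS = 0
At (5, 0): LHS = 5/2 ≠ RHS = 0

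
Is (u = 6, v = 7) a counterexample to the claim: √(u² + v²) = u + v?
Yes

Substituting u = 6, v = 7:
LHS = √(6² + 7²) = √(85) ≈ 9.22
RHS = 6 + 7 = 13

Since LHS ≠ RHS, this pair disproves the claim.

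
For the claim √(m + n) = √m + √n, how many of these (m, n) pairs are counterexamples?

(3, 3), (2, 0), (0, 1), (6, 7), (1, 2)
Testing each pair:
(3, 3): LHS = √(6) ≈ 2.449, RHS = 2·√(3) ≈ 3.464 → counterexample
(2, 0): LHS = √(2) ≈ 1.414, RHS = √(2) ≈ 1.414 → satisfies claim
(0, 1): LHS = 1, RHS = 1 → satisfies claim
(6, 7): LHS = √(13) ≈ 3.606, RHS = √(6) + √(7) ≈ 5.095 → counterexample
(1, 2): LHS = √(3) ≈ 1.732, RHS = 1 + √(2) ≈ 2.414 → counterexample

That makes 3 counterexamples.

Answer: 3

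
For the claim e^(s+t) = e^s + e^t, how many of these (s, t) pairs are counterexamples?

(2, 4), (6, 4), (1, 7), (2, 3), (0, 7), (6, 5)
Testing each pair:
(2, 4): LHS = e^6 ≈ 403.4, RHS = e^2 + e^4 ≈ 61.99 → counterexample
(6, 4): LHS = e^10 ≈ 22026.5, RHS = e^4 + e^6 ≈ 458 → counterexample
(1, 7): LHS = e^8 ≈ 2981, RHS = e + e^7 ≈ 1099 → counterexample
(2, 3): LHS = e^5 ≈ 148.4, RHS = e^2 + e^3 ≈ 27.47 → counterexample
(0, 7): LHS = e^7 ≈ 1097, RHS = 1 + e^7 ≈ 1098 → counterexample
(6, 5): LHS = e^11 ≈ 59874.1, RHS = e^5 + e^6 ≈ 551.8 → counterexample

That makes 6 counterexamples.

Answer: 6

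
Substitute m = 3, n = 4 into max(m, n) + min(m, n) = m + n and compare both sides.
LHS = max(3, 4) + min(3, 4) = 7
RHS = 3 + 4 = 7

LHS = RHS: the two sides agree.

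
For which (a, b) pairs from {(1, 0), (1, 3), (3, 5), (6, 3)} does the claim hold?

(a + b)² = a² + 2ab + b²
All pairs

Testing each pair:
(1, 0): LHS = 1, RHS = 1 → holds
(1, 3): LHS = 16, RHS = 16 → holds
(3, 5): LHS = 64, RHS = 64 → holds
(6, 3): LHS = 81, RHS = 81 → holds

Every pair satisfies the claim.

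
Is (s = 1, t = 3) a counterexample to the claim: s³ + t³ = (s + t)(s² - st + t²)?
No

Substituting s = 1, t = 3:
LHS = 1³ + 3³ = 28
RHS = (1 + 3)(1² - 1·3 + 3²) = 28

The sides agree, so this pair does not disprove the claim.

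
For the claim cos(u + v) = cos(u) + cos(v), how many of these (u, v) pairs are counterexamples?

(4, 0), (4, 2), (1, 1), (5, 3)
Testing each pair:
(4, 0): LHS = cos(4) ≈ -0.6536, RHS = cos(4) + 1 ≈ 0.3464 → counterexample
(4, 2): LHS = cos(6) ≈ 0.9602, RHS = cos(4) + cos(2) ≈ -1.07 → counterexample
(1, 1): LHS = cos(2) ≈ -0.4161, RHS = 2·cos(1) ≈ 1.081 → counterexample
(5, 3): LHS = cos(8) ≈ -0.1455, RHS = cos(3) + cos(5) ≈ -0.7063 → counterexample

That makes 4 counterexamples.

Answer: 4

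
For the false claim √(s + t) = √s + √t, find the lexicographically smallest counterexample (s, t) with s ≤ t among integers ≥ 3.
(s, t) = (3, 3)

Substituting (3, 3) into the claim:
LHS = √(3 + 3) = √(6) ≈ 2.449
RHS = √3 + √3 = 2·√(3) ≈ 3.464

Since LHS ≠ RHS, this pair disproves the claim, and no lexicographically smaller pair (s ≤ t, integers ≥ 3) does.

For instance (3, 8) is also a counterexample (LHS = √(11) ≈ 3.317, RHS = √(3) + 2·√(2) ≈ 4.56), but it's lexicographically larger.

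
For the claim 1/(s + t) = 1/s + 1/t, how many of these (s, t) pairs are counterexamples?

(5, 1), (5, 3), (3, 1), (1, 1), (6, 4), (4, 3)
Testing each pair:
(5, 1): LHS = 1/6, RHS = 6/5 → counterexample
(5, 3): LHS = 1/8, RHS = 8/15 → counterexample
(3, 1): LHS = 1/4, RHS = 4/3 → counterexample
(1, 1): LHS = 1/2, RHS = 2 → counterexample
(6, 4): LHS = 1/10, RHS = 5/12 → counterexample
(4, 3): LHS = 1/7, RHS = 7/12 → counterexample

That makes 6 counterexamples.

Answer: 6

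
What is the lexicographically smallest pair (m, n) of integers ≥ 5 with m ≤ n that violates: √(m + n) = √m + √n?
(m, n) = (5, 5)

Substituting (5, 5) into the claim:
LHS = √(5 + 5) = √(10) ≈ 3.162
RHS = √5 + √5 = 2·√(5) ≈ 4.472

Since LHS ≠ RHS, this pair disproves the claim, and no lexicographically smaller pair (m ≤ n, integers ≥ 5) does.

For instance (8, 9) is also a counterexample (LHS = √(17) ≈ 4.123, RHS = 2·√(2) + 3 ≈ 5.828), but it's lexicographically larger.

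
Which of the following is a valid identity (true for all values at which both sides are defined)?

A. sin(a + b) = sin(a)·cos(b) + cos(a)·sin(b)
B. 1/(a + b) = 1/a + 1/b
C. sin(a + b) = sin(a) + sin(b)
A: holds — e.g. at (3, 4), both sides equal sin(7) ≈ 0.657.
B: fails at (1, 4) — LHS = 1/5, RHS = 5/4.
C: fails at (3, 7) — LHS = sin(10) ≈ -0.544, RHS = sin(3) + sin(7) ≈ 0.7981.

Answer: A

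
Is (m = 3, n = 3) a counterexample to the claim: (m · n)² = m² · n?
Substituting m = 3, n = 3:
LHS = (3 · 3)² = 81
RHS = 3² · 3 = 27

Since LHS ≠ RHS, this pair disproves the claim.

Answer: Yes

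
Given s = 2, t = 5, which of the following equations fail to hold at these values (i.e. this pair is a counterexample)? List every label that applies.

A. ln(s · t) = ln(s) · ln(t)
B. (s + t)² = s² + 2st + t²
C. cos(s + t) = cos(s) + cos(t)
Evaluating each claim at the given values:
A. LHS = ln(10) ≈ 2.303, RHS = ln(2)·ln(5) ≈ 1.116 → fails here (LHS ≠ RHS)
B. LHS = 49, RHS = 49 → holds here (LHS = RHS)
C. LHS = cos(7) ≈ 0.7539, RHS = cos(2) + cos(5) ≈ -0.1325 → fails here (LHS ≠ RHS)

Answer: A, C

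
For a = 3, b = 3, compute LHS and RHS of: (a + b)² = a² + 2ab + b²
LHS = (3 + 3)² = 36
RHS = 3² + 2·3·3 + 3² = 36

LHS = RHS: the two sides agree.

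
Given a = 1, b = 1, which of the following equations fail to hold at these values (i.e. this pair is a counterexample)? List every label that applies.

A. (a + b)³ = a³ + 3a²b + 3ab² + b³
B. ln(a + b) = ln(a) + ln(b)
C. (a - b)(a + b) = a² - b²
Evaluating each claim at the given values:
A. LHS = 8, RHS = 8 → holds here (LHS = RHS)
B. LHS = ln(2) ≈ 0.6931, RHS = 0 → fails here (LHS ≠ RHS)
C. LHS = 0, RHS = 0 → holds here (LHS = RHS)

Answer: B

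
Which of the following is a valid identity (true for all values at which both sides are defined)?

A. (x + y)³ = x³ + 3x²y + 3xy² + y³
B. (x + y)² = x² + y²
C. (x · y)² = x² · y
A

A: holds — e.g. at (3, 7), both sides equal 1000.
B: fails at (5, 8) — LHS = 169, RHS = 89.
C: fails at (2, 2) — LHS = 16, RHS = 8.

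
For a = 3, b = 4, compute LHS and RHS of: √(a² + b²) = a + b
LHS = √(3² + 4²) = 5
RHS = 3 + 4 = 7

LHS ≠ RHS, so the equation does not hold here.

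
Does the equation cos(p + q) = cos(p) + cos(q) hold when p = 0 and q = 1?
Substituting p = 0, q = 1:

LHS = cos(0 + 1) = cos(1) ≈ 0.5403
RHS = cos(0) + cos(1) = cos(1) + 1 ≈ 1.54

LHS ≠ RHS, so the equation does not hold at this point.

Answer: Fails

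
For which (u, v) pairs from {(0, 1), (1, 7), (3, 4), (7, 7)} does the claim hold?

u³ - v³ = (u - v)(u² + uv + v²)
Testing each pair:
(0, 1): LHS = -1, RHS = -1 → holds
(1, 7): LHS = -342, RHS = -342 → holds
(3, 4): LHS = -37, RHS = -37 → holds
(7, 7): LHS = 0, RHS = 0 → holds

Every pair satisfies the claim.

Answer: All pairs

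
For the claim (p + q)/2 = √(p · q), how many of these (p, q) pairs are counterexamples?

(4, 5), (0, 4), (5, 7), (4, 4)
Testing each pair:
(4, 5): LHS = 9/2, RHS = 2·√(5) ≈ 4.472 → counterexample
(0, 4): LHS = 2, RHS = 0 → counterexample
(5, 7): LHS = 6, RHS = √(35) ≈ 5.916 → counterexample
(4, 4): LHS = 4, RHS = 4 → satisfies claim

That makes 3 counterexamples.

Answer: 3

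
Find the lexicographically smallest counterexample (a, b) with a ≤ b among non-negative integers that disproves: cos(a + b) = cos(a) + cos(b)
(a, b) = (0, 0)

Substituting (0, 0) into the claim:
LHS = cos(0 + 0) = 1
RHS = cos(0) + cos(0) = 2

Since LHS ≠ RHS, this pair disproves the claim, and no lexicographically smaller pair (a ≤ b, non-negative integers) does.

For instance (5, 7) is also a counterexample (LHS = cos(12) ≈ 0.8439, RHS = cos(5) + cos(7) ≈ 1.038), but it's lexicographically larger.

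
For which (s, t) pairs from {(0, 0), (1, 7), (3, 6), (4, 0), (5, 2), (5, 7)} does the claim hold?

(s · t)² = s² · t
Testing each pair:
(0, 0): LHS = 0, RHS = 0 → holds
(1, 7): LHS = 49, RHS = 7 → fails
(3, 6): LHS = 324, RHS = 54 → fails
(4, 0): LHS = 0, RHS = 0 → holds
(5, 2): LHS = 100, RHS = 50 → fails
(5, 7): LHS = 1225, RHS = 175 → fails

2 of 6 pairs satisfy the claim.

Answer: (0, 0), (4, 0)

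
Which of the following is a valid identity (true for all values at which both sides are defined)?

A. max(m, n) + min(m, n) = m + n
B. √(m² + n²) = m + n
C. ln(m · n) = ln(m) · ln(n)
A: holds — e.g. at (5, 5), both sides equal 10.
B: fails at (4, 4) — LHS = 4·√(2) ≈ 5.657, RHS = 8.
C: fails at (1, 4) — LHS = ln(4) ≈ 1.386, RHS = 0.

Answer: A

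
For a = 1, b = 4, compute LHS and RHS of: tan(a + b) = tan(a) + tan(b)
LHS = tan(1 + 4) = tan(5) ≈ -3.381
RHS = tan(1) + tan(4) ≈ 2.715

LHS ≠ RHS (they differ by about 6.096), so the equation does not hold here.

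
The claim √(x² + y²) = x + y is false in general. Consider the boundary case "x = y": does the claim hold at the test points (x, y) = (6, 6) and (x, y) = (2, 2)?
At (6, 6): LHS = 6·√(2) ≈ 8.485 ≠ RHS = 12
At (2, 2): LHS = 2·√(2) ≈ 2.828 ≠ RHS = 4

Answer: No, fails at both test points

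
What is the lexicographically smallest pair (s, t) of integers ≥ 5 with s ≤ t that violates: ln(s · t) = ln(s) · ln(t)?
Substituting (5, 5) into the claim:
LHS = ln(5 · 5) = ln(25) ≈ 3.219
RHS = ln(5) · ln(5) = ln(5)² ≈ 2.59

Since LHS ≠ RHS, this pair disproves the claim, and no lexicographically smaller pair (s ≤ t, integers ≥ 5) does.

For instance (5, 10) is also a counterexample (LHS = ln(50) ≈ 3.912, RHS = ln(5)·ln(10) ≈ 3.706), but it's lexicographically larger.

Answer: (s, t) = (5, 5)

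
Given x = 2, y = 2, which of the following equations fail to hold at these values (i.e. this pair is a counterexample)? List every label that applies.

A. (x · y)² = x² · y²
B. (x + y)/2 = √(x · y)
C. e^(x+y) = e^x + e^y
C

Evaluating each claim at the given values:
A. LHS = 16, RHS = 16 → holds here (LHS = RHS)
B. LHS = 2, RHS = 2 → holds here (LHS = RHS)
C. LHS = e^4 ≈ 54.6, RHS = 2·e^2 ≈ 14.78 → fails here (LHS ≠ RHS)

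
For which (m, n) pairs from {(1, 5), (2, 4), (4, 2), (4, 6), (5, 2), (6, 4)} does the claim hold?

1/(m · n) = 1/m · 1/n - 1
Testing each pair:
(1, 5): LHS = 1/5, RHS = -4/5 → fails
(2, 4): LHS = 1/8, RHS = -7/8 → fails
(4, 2): LHS = 1/8, RHS = -7/8 → fails
(4, 6): LHS = 1/24, RHS = -23/24 → fails
(5, 2): LHS = 1/10, RHS = -9/10 → fails
(6, 4): LHS = 1/24, RHS = -23/24 → fails

No pair satisfies the claim.

Answer: None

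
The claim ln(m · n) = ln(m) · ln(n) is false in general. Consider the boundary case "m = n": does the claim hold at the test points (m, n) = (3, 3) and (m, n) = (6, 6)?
At (3, 3): LHS = ln(9) ≈ 2.197 ≠ RHS = ln(3)² ≈ 1.207
At (6, 6): LHS = ln(36) ≈ 3.584 ≠ RHS = ln(6)² ≈ 3.21

Answer: No, fails at both test points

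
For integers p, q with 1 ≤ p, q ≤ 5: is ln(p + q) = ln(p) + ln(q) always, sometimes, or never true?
Sometimes true

It holds at (p, q) = (2, 2) (both sides equal ln(4) ≈ 1.386), but fails at (p, q) = (3, 2) (LHS = ln(5) ≈ 1.609, RHS = ln(2) + ln(3) ≈ 1.792).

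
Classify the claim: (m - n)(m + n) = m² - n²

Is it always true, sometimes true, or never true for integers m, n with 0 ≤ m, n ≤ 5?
The identity holds for every pair in the range. For instance at (m, n) = (5, 0): both sides equal 25.

Answer: Always true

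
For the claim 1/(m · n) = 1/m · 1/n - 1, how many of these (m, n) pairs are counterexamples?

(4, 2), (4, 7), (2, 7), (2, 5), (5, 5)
Testing each pair:
(4, 2): LHS = 1/8, RHS = -7/8 → counterexample
(4, 7): LHS = 1/28, RHS = -27/28 → counterexample
(2, 7): LHS = 1/14, RHS = -13/14 → counterexample
(2, 5): LHS = 1/10, RHS = -9/10 → counterexample
(5, 5): LHS = 1/25, RHS = -24/25 → counterexample

That makes 5 counterexamples.

Answer: 5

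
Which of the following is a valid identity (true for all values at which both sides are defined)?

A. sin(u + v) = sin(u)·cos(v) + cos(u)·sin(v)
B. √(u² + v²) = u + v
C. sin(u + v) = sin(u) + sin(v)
A

A: holds — e.g. at (1, 5), both sides equal sin(6) ≈ -0.2794.
B: fails at (2, 3) — LHS = √(13) ≈ 3.606, RHS = 5.
C: fails at (1, 2) — LHS = sin(3) ≈ 0.1411, RHS = sin(1) + sin(2) ≈ 1.751.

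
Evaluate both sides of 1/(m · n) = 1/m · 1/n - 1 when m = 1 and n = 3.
LHS = 1/(1 · 3) = 1/3
RHS = 1/1 · 1/3 - 1 = -2/3

LHS ≠ RHS, so the equation does not hold here.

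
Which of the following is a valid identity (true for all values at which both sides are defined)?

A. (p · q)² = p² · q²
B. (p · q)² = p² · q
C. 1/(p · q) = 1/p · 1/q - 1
A

A: holds — e.g. at (4, 6), both sides equal 576.
B: fails at (4, 6) — LHS = 576, RHS = 96.
C: fails at (4, 5) — LHS = 1/20, RHS = -19/20.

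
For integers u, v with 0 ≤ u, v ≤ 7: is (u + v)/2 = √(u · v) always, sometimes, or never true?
Sometimes true

It holds at (u, v) = (4, 4) (both sides equal 4), but fails at (u, v) = (0, 2) (LHS = 1, RHS = 0).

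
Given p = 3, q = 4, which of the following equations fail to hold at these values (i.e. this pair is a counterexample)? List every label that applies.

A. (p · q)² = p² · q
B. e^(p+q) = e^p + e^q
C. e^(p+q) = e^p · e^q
A, B

Evaluating each claim at the given values:
A. LHS = 144, RHS = 36 → fails here (LHS ≠ RHS)
B. LHS = e^7 ≈ 1097, RHS = e^3 + e^4 ≈ 74.68 → fails here (LHS ≠ RHS)
C. LHS = e^7 ≈ 1097, RHS = e^7 ≈ 1097 → holds here (LHS = RHS)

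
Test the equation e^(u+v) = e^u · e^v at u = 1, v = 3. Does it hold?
Substituting u = 1, v = 3:

LHS = e^(1+3) = e^4 ≈ 54.6
RHS = e^1 · e^3 = e^4 ≈ 54.6

LHS = RHS, so the equation holds at this point.

Answer: Holds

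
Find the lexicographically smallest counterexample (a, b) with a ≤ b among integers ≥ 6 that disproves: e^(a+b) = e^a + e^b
(a, b) = (6, 6)

Substituting (6, 6) into the claim:
LHS = e^(6+6) = e^12 ≈ 162754.8
RHS = e^6 + e^6 = 2·e^6 ≈ 806.9

Since LHS ≠ RHS, this pair disproves the claim, and no lexicographically smaller pair (a ≤ b, integers ≥ 6) does.

For instance (8, 9) is also a counterexample (LHS = e^17 ≈ 24154952.8, RHS = e^8 + e^9 ≈ 11084.0), but it's lexicographically larger.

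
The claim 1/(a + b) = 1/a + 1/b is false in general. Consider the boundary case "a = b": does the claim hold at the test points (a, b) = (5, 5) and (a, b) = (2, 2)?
At (5, 5): LHS = 1/10 ≠ RHS = 2/5
At (2, 2): LHS = 1/4 ≠ RHS = 1

Answer: No, fails at both test points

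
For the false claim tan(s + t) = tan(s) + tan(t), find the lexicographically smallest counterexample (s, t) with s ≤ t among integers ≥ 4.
(s, t) = (4, 4)

Substituting (4, 4) into the claim:
LHS = tan(4 + 4) = tan(8) ≈ -6.8
RHS = tan(4) + tan(4) = 2·tan(4) ≈ 2.316

Since LHS ≠ RHS, this pair disproves the claim, and no lexicographically smaller pair (s ≤ t, integers ≥ 4) does.

For instance (7, 8) is also a counterexample (LHS = tan(15) ≈ -0.856, RHS = tan(8) + tan(7) ≈ -5.928), but it's lexicographically larger.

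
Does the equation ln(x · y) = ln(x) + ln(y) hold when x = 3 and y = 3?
Substituting x = 3, y = 3:

LHS = ln(3 · 3) = ln(9) ≈ 2.197
RHS = ln(3) + ln(3) = 2·ln(3) ≈ 2.197

LHS = RHS, so the equation holds at this point.

Answer: Holds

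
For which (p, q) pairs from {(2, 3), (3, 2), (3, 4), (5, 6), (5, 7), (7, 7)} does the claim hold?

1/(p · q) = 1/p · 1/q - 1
None

Testing each pair:
(2, 3): LHS = 1/6, RHS = -5/6 → fails
(3, 2): LHS = 1/6, RHS = -5/6 → fails
(3, 4): LHS = 1/12, RHS = -11/12 → fails
(5, 6): LHS = 1/30, RHS = -29/30 → fails
(5, 7): LHS = 1/35, RHS = -34/35 → fails
(7, 7): LHS = 1/49, RHS = -48/49 → fails

No pair satisfies the claim.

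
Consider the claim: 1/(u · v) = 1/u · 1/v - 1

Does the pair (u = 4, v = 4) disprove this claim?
Yes

Substituting u = 4, v = 4:
LHS = 1/(4 · 4) = 1/16
RHS = 1/4 · 1/4 - 1 = -15/16

Since LHS ≠ RHS, this pair disproves the claim.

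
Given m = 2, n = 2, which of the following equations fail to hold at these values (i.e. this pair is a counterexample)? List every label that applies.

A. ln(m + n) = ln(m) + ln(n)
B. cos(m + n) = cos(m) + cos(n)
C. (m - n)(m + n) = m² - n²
B

Evaluating each claim at the given values:
A. LHS = ln(4) ≈ 1.386, RHS = 2·ln(2) ≈ 1.386 → holds here (LHS = RHS)
B. LHS = cos(4) ≈ -0.6536, RHS = 2·cos(2) ≈ -0.8323 → fails here (LHS ≠ RHS)
C. LHS = 0, RHS = 0 → holds here (LHS = RHS)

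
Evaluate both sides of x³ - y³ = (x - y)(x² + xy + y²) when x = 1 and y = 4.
LHS = 1³ - 4³ = -63
RHS = (1 - 4)(1² + 1·4 + 4²) = -63

LHS = RHS: the two sides agree.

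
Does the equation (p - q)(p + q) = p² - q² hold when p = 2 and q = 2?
Holds

Substituting p = 2, q = 2:

LHS = (2 - 2)(2 + 2) = 0
RHS = 2² - 2² = 0

LHS = RHS, so the equation holds at this point.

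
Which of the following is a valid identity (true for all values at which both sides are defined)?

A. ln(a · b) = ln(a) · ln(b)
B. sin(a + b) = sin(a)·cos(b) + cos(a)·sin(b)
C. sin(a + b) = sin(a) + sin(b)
B

A: fails at (3, 4) — LHS = ln(12) ≈ 2.485, RHS = ln(3)·ln(4) ≈ 1.523.
B: holds — e.g. at (3, 3), both sides equal sin(6) ≈ -0.2794.
C: fails at (2, 4) — LHS = sin(6) ≈ -0.2794, RHS = sin(4) + sin(2) ≈ 0.1525.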